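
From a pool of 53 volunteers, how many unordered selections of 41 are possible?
C(53,41) = 53!/(41!×12!) = 266783135710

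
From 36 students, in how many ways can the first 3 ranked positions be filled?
P(36,3) = 36!/(36-3)! = 42840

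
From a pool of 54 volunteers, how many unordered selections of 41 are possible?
C(54,41) = 54!/(41!×13!) = 1108176102180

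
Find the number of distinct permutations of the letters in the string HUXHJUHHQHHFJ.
13! / (2! × 1! × 6! × 1! × 2! × 1!) = 2162160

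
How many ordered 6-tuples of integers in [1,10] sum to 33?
Coefficient of x^33 in (x + x² + ... + x^10)^6. By inclusion-exclusion on dice exceeding 10: Σ_j (-1)^j C(6,j)·C(33-1-10j, 5) = C(6,0)·C(32,5) - C(6,1)·C(22,5) + C(6,2)·C(12,5) = 1·201376 - 6·26334 + 15·792 = 55252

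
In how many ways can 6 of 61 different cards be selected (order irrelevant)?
C(61,6) = 61!/(6!×55!) = 55525372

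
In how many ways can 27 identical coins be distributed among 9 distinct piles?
C(27+9-1, 9-1) = C(35, 8) = 23535820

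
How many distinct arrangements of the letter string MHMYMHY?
7! / (2! × 2! × 3!) = 210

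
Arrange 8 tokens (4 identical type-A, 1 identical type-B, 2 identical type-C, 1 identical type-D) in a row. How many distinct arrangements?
8! / (4! × 1! × 2! × 1!) = 840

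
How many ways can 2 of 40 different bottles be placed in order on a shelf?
P(40,2) = 40!/(40-2)! = 1560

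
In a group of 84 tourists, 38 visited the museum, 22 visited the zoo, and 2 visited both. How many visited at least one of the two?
|A∪B| = |A| + |B| - |A∩B| = 38 + 22 - 2 = 58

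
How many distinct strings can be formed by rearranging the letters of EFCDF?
5! / (1! × 1! × 1! × 2!) = 60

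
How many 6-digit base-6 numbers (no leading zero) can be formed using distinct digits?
First digit: 5 choices (nonzero). Then descending: 5 × 5 × 4 × 3 × 2 × 1 = 600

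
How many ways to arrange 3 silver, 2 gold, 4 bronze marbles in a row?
9! / (3! × 2! × 4!) = 1260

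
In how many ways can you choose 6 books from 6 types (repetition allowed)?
C(6+6-1, 6-1) = C(11, 5) = 462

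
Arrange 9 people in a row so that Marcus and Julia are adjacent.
Treat as block: (9-1)! × 2! = 40320 × 2 = 80640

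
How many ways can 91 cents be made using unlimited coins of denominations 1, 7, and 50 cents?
Coefficient of x^91 in 1/(1-x^1) · 1/(1-x^7) · 1/(1-x^50). Case on j = number of 50-cent coins (j = 0..1); remainder r = 91 - 50j is made from {1,7} in ⌊r/7⌋+1 ways. r = 91, 41 → 14 + 6 = 20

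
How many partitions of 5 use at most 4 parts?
By conjugation, equals partitions of 5 into parts ≤ 4. Let r_j(i) = number of partitions of i into parts ≤ j, for i = 0..5. r_1(i) = 1 for all i; r_j(i) = r_{j-1}(i) + r_j(i-j). Rows j = 2..4: ≤2: 1 1 2 2 3 3; ≤3: 1 1 2 3 4 5; ≤4: 1 1 2 3 5 6. r_4(5) = 6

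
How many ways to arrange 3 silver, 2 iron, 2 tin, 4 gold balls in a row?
11! / (3! × 2! × 2! × 4!) = 69300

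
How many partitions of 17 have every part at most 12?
Let r_j(i) = number of partitions of i into parts ≤ j, for i = 0..17. r_1(i) = 1 for all i; r_j(i) = r_{j-1}(i) + r_j(i-j). Rows j = 2..12: ≤2: 1 1 2 2 3 3 4 4 5 5 6 6 7 7 8 8 9 9; ≤3: 1 1 2 3 4 5 7 8 10 12 14 16 19 21 24 27 30 33; ≤4: 1 1 2 3 5 6 9 11 15 18 23 27 34 39 47 54 64 72; ≤5: 1 1 2 3 5 7 10 13 18 23 30 37 47 57 70 84 101 119; ≤6: 1 1 2 3 5 7 11 14 20 26 35 44 58 71 90 110 136 163; ≤7: 1 1 2 3 5 7 11 15 21 28 38 49 65 82 105 131 164 201; ≤8: 1 1 2 3 5 7 11 15 22 29 40 52 70 89 116 146 186 230; ≤9: 1 1 2 3 5 7 11 15 22 30 41 54 73 94 123 157 201 252; ≤10: 1 1 2 3 5 7 11 15 22 30 42 55 75 97 128 164 212 267; ≤11: 1 1 2 3 5 7 11 15 22 30 42 56 76 99 131 169 219 278; ≤12: 1 1 2 3 5 7 11 15 22 30 42 56 77 100 133 172 224 285. r_12(17) = 285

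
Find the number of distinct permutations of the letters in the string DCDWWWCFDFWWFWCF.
16! / (3! × 4! × 3! × 6!) = 33633600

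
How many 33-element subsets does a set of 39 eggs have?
C(39,33) = 39!/(33!×6!) = 3262623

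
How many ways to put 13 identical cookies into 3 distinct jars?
C(13+3-1, 3-1) = C(15, 2) = 105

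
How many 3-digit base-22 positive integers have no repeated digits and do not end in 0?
Last digit: 21 nonzero choices. First digit: 20 (nonzero, ≠last). Middle 1: P(20,1) = 20. Total = 8400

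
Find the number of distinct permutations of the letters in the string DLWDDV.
6! / (1! × 1! × 3! × 1!) = 120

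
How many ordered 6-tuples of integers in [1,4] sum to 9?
Coefficient of x^9 in (x + x² + ... + x^4)^6. By inclusion-exclusion on dice exceeding 4: Σ_j (-1)^j C(6,j)·C(9-1-4j, 5) = C(6,0)·C(8,5) = 1·56 = 56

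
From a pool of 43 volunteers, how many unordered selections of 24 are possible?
C(43,24) = 43!/(24!×19!) = 800472431850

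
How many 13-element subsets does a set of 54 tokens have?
C(54,13) = 54!/(13!×41!) = 1108176102180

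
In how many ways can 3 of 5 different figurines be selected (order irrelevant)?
C(5,3) = 5!/(3!×2!) = 10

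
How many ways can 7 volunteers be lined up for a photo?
7! = 5040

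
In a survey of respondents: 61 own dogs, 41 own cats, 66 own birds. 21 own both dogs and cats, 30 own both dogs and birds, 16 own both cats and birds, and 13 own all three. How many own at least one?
|A∪B∪C| = 61+41+66-21-30-16+13 = 114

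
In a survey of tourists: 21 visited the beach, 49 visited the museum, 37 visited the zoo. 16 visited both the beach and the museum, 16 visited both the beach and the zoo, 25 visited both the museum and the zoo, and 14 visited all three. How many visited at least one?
|A∪B∪C| = 21+49+37-16-16-25+14 = 64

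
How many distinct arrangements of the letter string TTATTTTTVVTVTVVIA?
17! / (9! × 1! × 5! × 2!) = 4084080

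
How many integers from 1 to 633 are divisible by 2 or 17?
⌊633/2⌋ + ⌊633/17⌋ - ⌊633/34⌋ = 316 + 37 - 18 = 335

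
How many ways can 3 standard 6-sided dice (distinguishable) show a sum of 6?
Coefficient of x^6 in (x + x² + ... + x^6)^3. By inclusion-exclusion on dice exceeding 6: Σ_j (-1)^j C(3,j)·C(6-1-6j, 2) = C(3,0)·C(5,2) = 1·10 = 10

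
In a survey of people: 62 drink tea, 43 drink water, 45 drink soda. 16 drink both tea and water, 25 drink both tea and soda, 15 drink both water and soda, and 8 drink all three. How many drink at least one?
|A∪B∪C| = 62+43+45-16-25-15+8 = 102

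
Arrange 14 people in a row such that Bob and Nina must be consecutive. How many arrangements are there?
Treat the 2 as one block: (14-2+1)! × 2! = 6227020800 × 2 = 12454041600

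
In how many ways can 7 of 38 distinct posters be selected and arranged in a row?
P(38,7) = 38!/(38-7)! = 63606090240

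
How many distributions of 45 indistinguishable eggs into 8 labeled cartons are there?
C(45+8-1, 8-1) = C(52, 7) = 133784560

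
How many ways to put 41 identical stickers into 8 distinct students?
C(41+8-1, 8-1) = C(48, 7) = 73629072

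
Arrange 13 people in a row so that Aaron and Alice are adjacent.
Treat as block: (13-1)! × 2! = 479001600 × 2 = 958003200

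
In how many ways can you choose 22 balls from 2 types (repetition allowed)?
C(22+2-1, 2-1) = C(23, 1) = 23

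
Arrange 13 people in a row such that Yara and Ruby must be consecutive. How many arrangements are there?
Treat the 2 as one block: (13-2+1)! × 2! = 479001600 × 2 = 958003200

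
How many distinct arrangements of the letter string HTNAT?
5! / (2! × 1! × 1! × 1!) = 60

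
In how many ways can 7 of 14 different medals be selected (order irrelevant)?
C(14,7) = 14!/(7!×7!) = 3432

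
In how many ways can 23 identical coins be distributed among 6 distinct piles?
C(23+6-1, 6-1) = C(28, 5) = 98280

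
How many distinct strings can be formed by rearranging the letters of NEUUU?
5! / (3! × 1! × 1!) = 20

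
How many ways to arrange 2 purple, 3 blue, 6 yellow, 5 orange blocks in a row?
16! / (2! × 3! × 6! × 5!) = 20180160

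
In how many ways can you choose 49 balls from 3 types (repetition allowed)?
C(49+3-1, 3-1) = C(51, 2) = 1275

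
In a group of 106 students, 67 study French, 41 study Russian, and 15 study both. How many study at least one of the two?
|A∪B| = |A| + |B| - |A∩B| = 67 + 41 - 15 = 93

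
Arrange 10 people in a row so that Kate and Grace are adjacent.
Treat as block: (10-1)! × 2! = 362880 × 2 = 725760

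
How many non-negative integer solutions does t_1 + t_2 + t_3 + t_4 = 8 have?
C(8+4-1, 4-1) = C(11, 3) = 165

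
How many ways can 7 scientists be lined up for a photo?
7! = 5040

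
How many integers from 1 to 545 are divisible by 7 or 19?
⌊545/7⌋ + ⌊545/19⌋ - ⌊545/133⌋ = 77 + 28 - 4 = 101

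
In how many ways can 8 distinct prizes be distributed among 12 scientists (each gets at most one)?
P(12,8) = 12!/(12-8)! = 19958400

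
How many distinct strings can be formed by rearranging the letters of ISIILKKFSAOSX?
13! / (1! × 1! × 1! × 1! × 1! × 3! × 3! × 2!) = 86486400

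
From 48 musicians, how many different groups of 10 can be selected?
C(48,10) = 48!/(10!×38!) = 6540715896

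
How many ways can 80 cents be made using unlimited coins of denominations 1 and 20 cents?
Coefficient of x^80 in 1/(1-x^1) · 1/(1-x^20). Use j coins of 20 for j = 0..⌊80/20⌋ = 4, the rest in 1s: 4 + 1 = 5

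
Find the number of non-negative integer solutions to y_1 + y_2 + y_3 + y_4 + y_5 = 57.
C(57+5-1, 5-1) = C(61, 4) = 521855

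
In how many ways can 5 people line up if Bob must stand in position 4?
Fix one position: (5-1)! = 24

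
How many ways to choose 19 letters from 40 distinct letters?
C(40,19) = 40!/(19!×21!) = 131282408400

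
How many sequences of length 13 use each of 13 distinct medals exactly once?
13! = 6227020800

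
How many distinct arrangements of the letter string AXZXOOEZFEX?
11! / (2! × 1! × 3! × 2! × 1! × 2!) = 831600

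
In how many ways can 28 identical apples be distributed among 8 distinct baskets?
C(28+8-1, 8-1) = C(35, 7) = 6724520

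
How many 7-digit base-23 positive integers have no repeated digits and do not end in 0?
Last digit: 22 nonzero choices. First digit: 21 (nonzero, ≠last). Middle 5: P(21,5) = 2441880. Total = 1128148560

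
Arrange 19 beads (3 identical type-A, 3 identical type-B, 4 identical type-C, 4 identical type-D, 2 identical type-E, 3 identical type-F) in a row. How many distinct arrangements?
19! / (3! × 3! × 4! × 4! × 2! × 3!) = 488864376000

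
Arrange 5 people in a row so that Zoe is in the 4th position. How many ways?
Fix one position: (5-1)! = 24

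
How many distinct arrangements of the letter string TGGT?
4! / (2! × 2!) = 6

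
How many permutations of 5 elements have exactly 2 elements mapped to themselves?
Choose the 2 fixed points C(5,2) = 10, derange the rest: !3 = Σ_{j=0}^{3} (-1)^j·3!/j! = 6 - 6 + 3 - 1 = 2. Product = 10 × 2 = 20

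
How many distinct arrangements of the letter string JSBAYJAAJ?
9! / (3! × 1! × 1! × 1! × 3!) = 10080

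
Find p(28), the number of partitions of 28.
Pentagonal recurrence p(n) = p(n-1) + p(n-2) - p(n-5) - p(n-7) + p(n-12) + p(n-15) - ... gives p(0..27) = 1, 1, 2, 3, 5, 7, 11, 15, 22, 30, 42, 56, 77, 101, 135, 176, 231, 297, 385, 490, 627, 792, 1002, 1255, 1575, 1958, 2436, 3010. p(28) = p(27) + p(26) - p(23) - p(21) + p(16) + p(13) - p(6) - p(2) = 3010 + 2436 - 1255 - 792 + 231 + 101 - 11 - 2 = 3718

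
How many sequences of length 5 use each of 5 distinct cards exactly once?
5! = 120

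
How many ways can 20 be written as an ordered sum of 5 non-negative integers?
C(20+5-1, 5-1) = C(24, 4) = 10626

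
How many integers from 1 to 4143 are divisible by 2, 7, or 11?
⌊4143/2⌋+⌊4143/7⌋+⌊4143/11⌋ - ⌊4143/14⌋-⌊4143/22⌋-⌊4143/77⌋ + ⌊4143/154⌋ = 2071+591+376 - 295-188-53 + 26 = 2528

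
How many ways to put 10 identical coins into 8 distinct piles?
C(10+8-1, 8-1) = C(17, 7) = 19448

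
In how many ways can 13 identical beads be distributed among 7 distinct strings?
C(13+7-1, 7-1) = C(19, 6) = 27132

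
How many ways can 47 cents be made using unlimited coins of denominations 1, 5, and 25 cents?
Coefficient of x^47 in 1/(1-x^1) · 1/(1-x^5) · 1/(1-x^25). Case on j = number of 25-cent coins (j = 0..1); remainder r = 47 - 25j is made from {1,5} in ⌊r/5⌋+1 ways. r = 47, 22 → 10 + 5 = 15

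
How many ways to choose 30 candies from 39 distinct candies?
C(39,30) = 39!/(30!×9!) = 211915132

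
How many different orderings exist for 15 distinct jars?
15! = 1307674368000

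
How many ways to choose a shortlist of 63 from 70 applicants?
C(70,63) = 70!/(63!×7!) = 1198774720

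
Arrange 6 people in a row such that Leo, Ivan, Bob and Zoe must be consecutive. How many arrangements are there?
Treat the 4 as one block: (6-4+1)! × 4! = 6 × 24 = 144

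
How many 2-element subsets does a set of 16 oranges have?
C(16,2) = 16!/(2!×14!) = 120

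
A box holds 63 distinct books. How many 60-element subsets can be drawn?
C(63,60) = 63!/(60!×3!) = 39711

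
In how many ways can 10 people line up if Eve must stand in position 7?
Fix one position: (10-1)! = 362880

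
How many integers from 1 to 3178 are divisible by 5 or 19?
⌊3178/5⌋ + ⌊3178/19⌋ - ⌊3178/95⌋ = 635 + 167 - 33 = 769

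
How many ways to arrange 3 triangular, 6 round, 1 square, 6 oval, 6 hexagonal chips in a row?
22! / (3! × 6! × 1! × 6! × 6!) = 501900759360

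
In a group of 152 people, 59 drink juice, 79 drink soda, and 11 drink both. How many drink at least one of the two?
|A∪B| = |A| + |B| - |A∩B| = 59 + 79 - 11 = 127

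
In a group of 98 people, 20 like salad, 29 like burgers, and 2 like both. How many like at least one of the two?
|A∪B| = |A| + |B| - |A∩B| = 20 + 29 - 2 = 47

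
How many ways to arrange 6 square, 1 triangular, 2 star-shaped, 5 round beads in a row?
14! / (6! × 1! × 2! × 5!) = 504504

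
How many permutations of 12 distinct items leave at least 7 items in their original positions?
Exactly j fixed points: C(12,j)·!(12-j); sum over j ≥ 7 (derangement numbers via !m = (m-1)·(!(m-1) + !(m-2)): !0..!5 = 1, 0, 1, 2, 9, 44). Σ_{j=7}^{12} C(12,j)·!(12-j) = C(12,7)·!5 + C(12,8)·!4 + C(12,9)·!3 + C(12,10)·!2 + C(12,11)·!1 + C(12,12)·!0 = 792·44 + 495·9 + 220·2 + 66·1 + 12·0 + 1·1 = 39810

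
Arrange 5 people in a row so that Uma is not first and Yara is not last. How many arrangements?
By inclusion-exclusion: 5! - 2×(5-1)! + (5-2)! = 120 - 48 + 6 = 78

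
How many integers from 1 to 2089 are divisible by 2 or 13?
⌊2089/2⌋ + ⌊2089/13⌋ - ⌊2089/26⌋ = 1044 + 160 - 80 = 1124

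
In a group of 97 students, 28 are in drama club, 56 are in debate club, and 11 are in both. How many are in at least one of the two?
|A∪B| = |A| + |B| - |A∩B| = 28 + 56 - 11 = 73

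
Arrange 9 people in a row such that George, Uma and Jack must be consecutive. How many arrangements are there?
Treat the 3 as one block: (9-3+1)! × 3! = 5040 × 6 = 30240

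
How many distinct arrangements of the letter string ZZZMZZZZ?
8! / (1! × 7!) = 8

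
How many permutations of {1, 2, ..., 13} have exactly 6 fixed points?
Choose the 6 fixed points C(13,6) = 1716, derange the rest: !7 = Σ_{j=0}^{7} (-1)^j·7!/j! = 5040 - 5040 + 2520 - 840 + 210 - 42 + 7 - 1 = 1854. Product = 1716 × 1854 = 3181464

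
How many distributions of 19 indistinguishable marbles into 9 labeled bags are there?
C(19+9-1, 9-1) = C(27, 8) = 2220075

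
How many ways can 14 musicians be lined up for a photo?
14! = 87178291200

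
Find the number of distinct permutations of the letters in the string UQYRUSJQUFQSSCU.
15! / (1! × 1! × 3! × 1! × 3! × 1! × 1! × 4!) = 1513512000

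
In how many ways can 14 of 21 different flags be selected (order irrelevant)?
C(21,14) = 21!/(14!×7!) = 116280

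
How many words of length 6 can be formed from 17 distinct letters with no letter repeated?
P(17,6) = 17!/(17-6)! = 8910720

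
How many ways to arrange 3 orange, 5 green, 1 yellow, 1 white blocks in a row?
10! / (3! × 5! × 1! × 1!) = 5040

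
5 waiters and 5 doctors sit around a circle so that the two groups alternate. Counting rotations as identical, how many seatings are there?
Fix one of the waiters: (5-1)! ways for the remaining waiters, × 5! ways for the doctors = 24 × 120 = 2880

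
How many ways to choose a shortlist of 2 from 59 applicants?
C(59,2) = 59!/(2!×57!) = 1711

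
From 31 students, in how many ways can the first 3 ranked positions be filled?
P(31,3) = 31!/(31-3)! = 26970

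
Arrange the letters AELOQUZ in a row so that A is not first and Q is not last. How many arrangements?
By inclusion-exclusion: 7! - 2×(7-1)! + (7-2)! = 5040 - 1440 + 120 = 3720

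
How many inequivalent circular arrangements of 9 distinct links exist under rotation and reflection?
(9-1)!/2 = 40320/2 = 20160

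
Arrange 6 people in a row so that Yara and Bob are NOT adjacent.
Total - adjacent = 6! - (6-1)!×2 = 720 - 240 = 480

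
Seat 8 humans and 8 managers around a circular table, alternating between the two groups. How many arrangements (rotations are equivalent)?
Fix one of the humans: (8-1)! ways for the remaining humans, × 8! ways for the managers = 5040 × 40320 = 203212800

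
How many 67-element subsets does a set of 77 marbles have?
C(77,67) = 77!/(67!×10!) = 1096993404430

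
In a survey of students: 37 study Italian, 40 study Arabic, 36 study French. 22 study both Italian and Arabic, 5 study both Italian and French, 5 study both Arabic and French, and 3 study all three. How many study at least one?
|A∪B∪C| = 37+40+36-22-5-5+3 = 84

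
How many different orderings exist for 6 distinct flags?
6! = 720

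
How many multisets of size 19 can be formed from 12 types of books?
C(19+12-1, 12-1) = C(30, 11) = 54627300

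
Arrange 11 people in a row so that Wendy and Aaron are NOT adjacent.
Total - adjacent = 11! - (11-1)!×2 = 39916800 - 7257600 = 32659200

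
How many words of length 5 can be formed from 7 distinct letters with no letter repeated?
P(7,5) = 7!/(7-5)! = 2520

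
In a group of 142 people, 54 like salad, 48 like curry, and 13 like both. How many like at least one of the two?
|A∪B| = |A| + |B| - |A∩B| = 54 + 48 - 13 = 89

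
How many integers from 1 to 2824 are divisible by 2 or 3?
⌊2824/2⌋ + ⌊2824/3⌋ - ⌊2824/6⌋ = 1412 + 941 - 470 = 1883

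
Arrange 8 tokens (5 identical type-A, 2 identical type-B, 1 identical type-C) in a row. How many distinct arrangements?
8! / (5! × 2! × 1!) = 168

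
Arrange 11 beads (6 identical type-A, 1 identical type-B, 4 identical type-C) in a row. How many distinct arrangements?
11! / (6! × 1! × 4!) = 2310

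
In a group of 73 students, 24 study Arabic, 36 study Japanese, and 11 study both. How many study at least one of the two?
|A∪B| = |A| + |B| - |A∩B| = 24 + 36 - 11 = 49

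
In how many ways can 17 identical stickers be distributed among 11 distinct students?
C(17+11-1, 11-1) = C(27, 10) = 8436285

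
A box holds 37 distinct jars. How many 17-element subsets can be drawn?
C(37,17) = 37!/(17!×20!) = 15905368710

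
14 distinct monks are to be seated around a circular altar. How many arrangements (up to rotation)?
Circular: fix one position, arrange the rest. (14-1)! = 6227020800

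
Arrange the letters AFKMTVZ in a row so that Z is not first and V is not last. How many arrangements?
By inclusion-exclusion: 7! - 2×(7-1)! + (7-2)! = 5040 - 1440 + 120 = 3720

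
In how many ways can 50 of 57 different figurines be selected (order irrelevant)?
C(57,50) = 57!/(50!×7!) = 264385836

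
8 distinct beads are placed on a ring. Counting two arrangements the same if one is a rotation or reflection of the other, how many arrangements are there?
(8-1)!/2 = 5040/2 = 2520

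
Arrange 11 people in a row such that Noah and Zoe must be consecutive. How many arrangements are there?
Treat the 2 as one block: (11-2+1)! × 2! = 3628800 × 2 = 7257600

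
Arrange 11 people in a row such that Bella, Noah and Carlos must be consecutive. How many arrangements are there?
Treat the 3 as one block: (11-3+1)! × 3! = 362880 × 6 = 2177280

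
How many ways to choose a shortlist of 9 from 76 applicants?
C(76,9) = 76!/(9!×67!) = 142466675900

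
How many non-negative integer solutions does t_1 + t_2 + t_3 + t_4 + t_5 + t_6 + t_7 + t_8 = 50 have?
C(50+8-1, 8-1) = C(57, 7) = 264385836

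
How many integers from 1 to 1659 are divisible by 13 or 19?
⌊1659/13⌋ + ⌊1659/19⌋ - ⌊1659/247⌋ = 127 + 87 - 6 = 208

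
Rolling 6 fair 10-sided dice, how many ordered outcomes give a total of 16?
Coefficient of x^16 in (x + x² + ... + x^10)^6. By inclusion-exclusion on dice exceeding 10: Σ_j (-1)^j C(6,j)·C(16-1-10j, 5) = C(6,0)·C(15,5) - C(6,1)·C(5,5) = 1·3003 - 6·1 = 2997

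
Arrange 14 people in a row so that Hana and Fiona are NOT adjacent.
Total - adjacent = 14! - (14-1)!×2 = 87178291200 - 12454041600 = 74724249600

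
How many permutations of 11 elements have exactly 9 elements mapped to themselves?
Choose the 9 fixed points C(11,9) = 55, derange the rest: !2 = Σ_{j=0}^{2} (-1)^j·2!/j! = 2 - 2 + 1 = 1. Product = 55 × 1 = 55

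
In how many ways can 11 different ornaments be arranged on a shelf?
11! = 39916800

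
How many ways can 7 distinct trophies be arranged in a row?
7! = 5040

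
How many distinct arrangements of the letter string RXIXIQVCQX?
10! / (3! × 2! × 2! × 1! × 1! × 1!) = 151200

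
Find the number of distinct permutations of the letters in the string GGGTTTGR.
8! / (3! × 1! × 4!) = 280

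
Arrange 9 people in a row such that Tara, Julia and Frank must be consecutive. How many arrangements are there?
Treat the 3 as one block: (9-3+1)! × 3! = 5040 × 6 = 30240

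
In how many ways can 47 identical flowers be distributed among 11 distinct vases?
C(47+11-1, 11-1) = C(57, 10) = 43183019880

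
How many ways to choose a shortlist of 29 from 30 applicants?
C(30,29) = 30!/(29!×1!) = 30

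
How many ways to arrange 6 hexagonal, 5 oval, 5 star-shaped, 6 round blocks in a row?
22! / (6! × 5! × 5! × 6!) = 150570227808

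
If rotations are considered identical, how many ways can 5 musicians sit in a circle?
Circular: fix one position, arrange the rest. (5-1)! = 24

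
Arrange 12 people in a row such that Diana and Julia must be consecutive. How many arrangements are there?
Treat the 2 as one block: (12-2+1)! × 2! = 39916800 × 2 = 79833600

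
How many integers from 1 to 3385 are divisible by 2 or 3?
⌊3385/2⌋ + ⌊3385/3⌋ - ⌊3385/6⌋ = 1692 + 1128 - 564 = 2256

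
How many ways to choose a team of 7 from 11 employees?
C(11,7) = 11!/(7!×4!) = 330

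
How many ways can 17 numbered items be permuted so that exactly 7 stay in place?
Choose the 7 fixed points C(17,7) = 19448, derange the rest: !10 = Σ_{j=0}^{10} (-1)^j·10!/j! = 3628800 - 3628800 + 1814400 - 604800 + 151200 - 30240 + 5040 - 720 + 90 - 10 + 1 = 1334961. Product = 19448 × 1334961 = 25962321528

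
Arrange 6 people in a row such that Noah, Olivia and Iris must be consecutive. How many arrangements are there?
Treat the 3 as one block: (6-3+1)! × 3! = 24 × 6 = 144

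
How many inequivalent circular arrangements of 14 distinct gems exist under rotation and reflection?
(14-1)!/2 = 6227020800/2 = 3113510400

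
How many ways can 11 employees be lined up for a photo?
11! = 39916800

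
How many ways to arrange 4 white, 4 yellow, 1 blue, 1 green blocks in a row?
10! / (4! × 4! × 1! × 1!) = 6300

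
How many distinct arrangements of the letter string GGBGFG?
6! / (1! × 1! × 4!) = 30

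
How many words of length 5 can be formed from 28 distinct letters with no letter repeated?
P(28,5) = 28!/(28-5)! = 11793600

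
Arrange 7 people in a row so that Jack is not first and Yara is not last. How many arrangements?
By inclusion-exclusion: 7! - 2×(7-1)! + (7-2)! = 5040 - 1440 + 120 = 3720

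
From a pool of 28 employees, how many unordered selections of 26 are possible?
C(28,26) = 28!/(26!×2!) = 378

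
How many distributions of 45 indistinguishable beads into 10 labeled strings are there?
C(45+10-1, 10-1) = C(54, 9) = 5317936260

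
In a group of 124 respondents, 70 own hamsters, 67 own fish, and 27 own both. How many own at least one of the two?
|A∪B| = |A| + |B| - |A∩B| = 70 + 67 - 27 = 110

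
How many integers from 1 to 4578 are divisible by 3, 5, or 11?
⌊4578/3⌋+⌊4578/5⌋+⌊4578/11⌋ - ⌊4578/15⌋-⌊4578/33⌋-⌊4578/55⌋ + ⌊4578/165⌋ = 1526+915+416 - 305-138-83 + 27 = 2358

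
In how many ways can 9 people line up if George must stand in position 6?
Fix one position: (9-1)! = 40320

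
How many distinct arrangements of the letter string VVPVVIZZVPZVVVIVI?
17! / (9! × 2! × 3! × 3!) = 13613600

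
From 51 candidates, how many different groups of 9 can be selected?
C(51,9) = 51!/(9!×42!) = 3042312350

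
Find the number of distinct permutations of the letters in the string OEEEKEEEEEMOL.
13! / (1! × 1! × 2! × 8! × 1!) = 77220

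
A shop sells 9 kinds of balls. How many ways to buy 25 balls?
C(25+9-1, 9-1) = C(33, 8) = 13884156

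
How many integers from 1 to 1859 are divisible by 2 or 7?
⌊1859/2⌋ + ⌊1859/7⌋ - ⌊1859/14⌋ = 929 + 265 - 132 = 1062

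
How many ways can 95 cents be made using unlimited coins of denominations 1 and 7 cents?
Coefficient of x^95 in 1/(1-x^1) · 1/(1-x^7). Use j coins of 7 for j = 0..⌊95/7⌋ = 13, the rest in 1s: 13 + 1 = 14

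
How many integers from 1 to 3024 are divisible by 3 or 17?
⌊3024/3⌋ + ⌊3024/17⌋ - ⌊3024/51⌋ = 1008 + 177 - 59 = 1126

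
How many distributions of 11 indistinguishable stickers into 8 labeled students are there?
C(11+8-1, 8-1) = C(18, 7) = 31824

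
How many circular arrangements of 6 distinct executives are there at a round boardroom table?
Circular: fix one position, arrange the rest. (6-1)! = 120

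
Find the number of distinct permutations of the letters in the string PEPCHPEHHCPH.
12! / (2! × 4! × 2! × 4!) = 207900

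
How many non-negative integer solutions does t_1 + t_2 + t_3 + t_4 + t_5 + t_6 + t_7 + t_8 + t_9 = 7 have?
C(7+9-1, 9-1) = C(15, 8) = 6435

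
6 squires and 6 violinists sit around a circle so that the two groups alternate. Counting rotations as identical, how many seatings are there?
Fix one of the squires: (6-1)! ways for the remaining squires, × 6! ways for the violinists = 120 × 720 = 86400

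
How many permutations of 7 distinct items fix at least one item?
Complement of the derangements. !7 = Σ_{j=0}^{7} (-1)^j·7!/j! = 5040 - 5040 + 2520 - 840 + 210 - 42 + 7 - 1 = 1854. 7! - !7 = 5040 - 1854 = 3186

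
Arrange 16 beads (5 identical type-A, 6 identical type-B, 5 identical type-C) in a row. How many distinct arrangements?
16! / (5! × 6! × 5!) = 2018016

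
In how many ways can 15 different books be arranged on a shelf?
15! = 1307674368000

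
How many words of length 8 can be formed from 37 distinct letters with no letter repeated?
P(37,8) = 37!/(37-8)! = 1556675366400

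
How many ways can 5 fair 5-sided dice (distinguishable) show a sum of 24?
Coefficient of x^24 in (x + x² + ... + x^5)^5. By inclusion-exclusion on dice exceeding 5: Σ_j (-1)^j C(5,j)·C(24-1-5j, 4) = C(5,0)·C(23,4) - C(5,1)·C(18,4) + C(5,2)·C(13,4) - C(5,3)·C(8,4) = 1·8855 - 5·3060 + 10·715 - 10·70 = 5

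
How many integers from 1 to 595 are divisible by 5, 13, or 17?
⌊595/5⌋+⌊595/13⌋+⌊595/17⌋ - ⌊595/65⌋-⌊595/85⌋-⌊595/221⌋ + ⌊595/1105⌋ = 119+45+35 - 9-7-2 + 0 = 181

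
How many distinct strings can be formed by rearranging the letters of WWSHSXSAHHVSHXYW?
16! / (4! × 2! × 4! × 1! × 1! × 1! × 3!) = 3027024000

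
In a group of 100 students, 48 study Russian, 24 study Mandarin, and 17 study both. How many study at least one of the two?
|A∪B| = |A| + |B| - |A∩B| = 48 + 24 - 17 = 55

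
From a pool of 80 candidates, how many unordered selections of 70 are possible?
C(80,70) = 80!/(70!×10!) = 1646492110120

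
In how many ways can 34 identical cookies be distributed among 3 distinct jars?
C(34+3-1, 3-1) = C(36, 2) = 630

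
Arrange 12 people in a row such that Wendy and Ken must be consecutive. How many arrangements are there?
Treat the 2 as one block: (12-2+1)! × 2! = 39916800 × 2 = 79833600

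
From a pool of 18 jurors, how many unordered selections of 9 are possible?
C(18,9) = 18!/(9!×9!) = 48620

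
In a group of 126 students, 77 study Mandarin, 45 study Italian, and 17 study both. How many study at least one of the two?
|A∪B| = |A| + |B| - |A∩B| = 77 + 45 - 17 = 105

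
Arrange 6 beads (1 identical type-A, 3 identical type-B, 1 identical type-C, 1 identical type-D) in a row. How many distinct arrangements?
6! / (1! × 3! × 1! × 1!) = 120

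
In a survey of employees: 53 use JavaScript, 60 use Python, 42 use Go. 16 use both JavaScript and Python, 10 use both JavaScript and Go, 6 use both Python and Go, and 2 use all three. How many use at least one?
|A∪B∪C| = 53+60+42-16-10-6+2 = 125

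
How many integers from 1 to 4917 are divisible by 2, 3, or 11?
⌊4917/2⌋+⌊4917/3⌋+⌊4917/11⌋ - ⌊4917/6⌋-⌊4917/22⌋-⌊4917/33⌋ + ⌊4917/66⌋ = 2458+1639+447 - 819-223-149 + 74 = 3427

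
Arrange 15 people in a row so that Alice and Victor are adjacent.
Treat as block: (15-1)! × 2! = 87178291200 × 2 = 174356582400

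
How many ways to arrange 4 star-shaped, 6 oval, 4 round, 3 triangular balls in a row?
17! / (4! × 6! × 4! × 3!) = 142942800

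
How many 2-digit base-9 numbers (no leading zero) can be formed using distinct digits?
First digit: 8 choices (nonzero). Then descending: 8 × 8 = 64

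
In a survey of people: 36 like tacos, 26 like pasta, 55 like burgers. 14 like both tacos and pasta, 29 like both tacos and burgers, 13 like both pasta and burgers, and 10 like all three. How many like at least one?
|A∪B∪C| = 36+26+55-14-29-13+10 = 71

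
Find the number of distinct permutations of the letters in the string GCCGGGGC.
8! / (3! × 5!) = 56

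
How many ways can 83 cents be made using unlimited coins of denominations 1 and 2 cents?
Coefficient of x^83 in 1/(1-x^1) · 1/(1-x^2). Use j coins of 2 for j = 0..⌊83/2⌋ = 41, the rest in 1s: 41 + 1 = 42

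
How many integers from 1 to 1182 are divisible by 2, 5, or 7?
⌊1182/2⌋+⌊1182/5⌋+⌊1182/7⌋ - ⌊1182/10⌋-⌊1182/14⌋-⌊1182/35⌋ + ⌊1182/70⌋ = 591+236+168 - 118-84-33 + 16 = 776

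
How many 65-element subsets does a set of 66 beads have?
C(66,65) = 66!/(65!×1!) = 66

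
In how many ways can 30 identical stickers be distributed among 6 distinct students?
C(30+6-1, 6-1) = C(35, 5) = 324632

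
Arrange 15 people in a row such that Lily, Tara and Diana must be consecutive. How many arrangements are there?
Treat the 3 as one block: (15-3+1)! × 3! = 6227020800 × 6 = 37362124800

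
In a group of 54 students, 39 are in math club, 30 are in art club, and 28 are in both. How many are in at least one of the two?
|A∪B| = |A| + |B| - |A∩B| = 39 + 30 - 28 = 41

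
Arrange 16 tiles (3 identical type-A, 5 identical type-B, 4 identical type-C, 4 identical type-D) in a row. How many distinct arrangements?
16! / (3! × 5! × 4! × 4!) = 50450400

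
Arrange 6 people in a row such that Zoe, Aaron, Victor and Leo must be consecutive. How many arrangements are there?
Treat the 4 as one block: (6-4+1)! × 4! = 6 × 24 = 144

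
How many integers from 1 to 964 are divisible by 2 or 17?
⌊964/2⌋ + ⌊964/17⌋ - ⌊964/34⌋ = 482 + 56 - 28 = 510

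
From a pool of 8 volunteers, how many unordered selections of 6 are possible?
C(8,6) = 8!/(6!×2!) = 28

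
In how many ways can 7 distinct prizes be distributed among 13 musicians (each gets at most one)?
P(13,7) = 13!/(13-7)! = 8648640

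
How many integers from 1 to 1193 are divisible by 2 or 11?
⌊1193/2⌋ + ⌊1193/11⌋ - ⌊1193/22⌋ = 596 + 108 - 54 = 650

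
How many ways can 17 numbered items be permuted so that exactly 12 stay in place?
Choose the 12 fixed points C(17,12) = 6188, derange the rest: !5 = Σ_{j=0}^{5} (-1)^j·5!/j! = 120 - 120 + 60 - 20 + 5 - 1 = 44. Product = 6188 × 44 = 272272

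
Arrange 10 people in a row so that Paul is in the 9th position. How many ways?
Fix one position: (10-1)! = 362880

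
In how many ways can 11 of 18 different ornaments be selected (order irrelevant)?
C(18,11) = 18!/(11!×7!) = 31824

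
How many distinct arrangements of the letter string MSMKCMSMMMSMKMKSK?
17! / (4! × 8! × 4! × 1!) = 15315300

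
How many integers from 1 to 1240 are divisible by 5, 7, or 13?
⌊1240/5⌋+⌊1240/7⌋+⌊1240/13⌋ - ⌊1240/35⌋-⌊1240/65⌋-⌊1240/91⌋ + ⌊1240/455⌋ = 248+177+95 - 35-19-13 + 2 = 455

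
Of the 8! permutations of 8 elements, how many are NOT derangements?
Complement of the derangements. !8 = Σ_{j=0}^{8} (-1)^j·8!/j! = 40320 - 40320 + 20160 - 6720 + 1680 - 336 + 56 - 8 + 1 = 14833. 8! - !8 = 40320 - 14833 = 25487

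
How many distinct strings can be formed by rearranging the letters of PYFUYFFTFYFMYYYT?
16! / (1! × 5! × 1! × 1! × 2! × 6!) = 121080960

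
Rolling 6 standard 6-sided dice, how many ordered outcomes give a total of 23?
Coefficient of x^23 in (x + x² + ... + x^6)^6. By inclusion-exclusion on dice exceeding 6: Σ_j (-1)^j C(6,j)·C(23-1-6j, 5) = C(6,0)·C(22,5) - C(6,1)·C(16,5) + C(6,2)·C(10,5) = 1·26334 - 6·4368 + 15·252 = 3906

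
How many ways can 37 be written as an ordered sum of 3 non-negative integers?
C(37+3-1, 3-1) = C(39, 2) = 741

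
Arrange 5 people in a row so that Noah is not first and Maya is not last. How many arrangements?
By inclusion-exclusion: 5! - 2×(5-1)! + (5-2)! = 120 - 48 + 6 = 78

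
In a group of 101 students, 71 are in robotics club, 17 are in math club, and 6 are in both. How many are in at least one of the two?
|A∪B| = |A| + |B| - |A∩B| = 71 + 17 - 6 = 82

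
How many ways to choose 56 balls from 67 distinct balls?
C(67,56) = 67!/(56!×11!) = 1285063345176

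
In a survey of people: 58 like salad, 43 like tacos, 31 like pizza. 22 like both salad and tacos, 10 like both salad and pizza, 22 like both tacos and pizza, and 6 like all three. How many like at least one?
|A∪B∪C| = 58+43+31-22-10-22+6 = 84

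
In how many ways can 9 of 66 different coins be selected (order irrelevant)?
C(66,9) = 66!/(9!×57!) = 37014131440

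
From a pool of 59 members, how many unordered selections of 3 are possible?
C(59,3) = 59!/(3!×56!) = 32509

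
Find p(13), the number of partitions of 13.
Pentagonal recurrence p(n) = p(n-1) + p(n-2) - p(n-5) - p(n-7) + p(n-12) + p(n-15) - ... gives p(0..12) = 1, 1, 2, 3, 5, 7, 11, 15, 22, 30, 42, 56, 77. p(13) = p(12) + p(11) - p(8) - p(6) + p(1) = 77 + 56 - 22 - 11 + 1 = 101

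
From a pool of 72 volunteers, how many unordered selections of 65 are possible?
C(72,65) = 72!/(65!×7!) = 1473109704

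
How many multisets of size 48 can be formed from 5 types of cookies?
C(48+5-1, 5-1) = C(52, 4) = 270725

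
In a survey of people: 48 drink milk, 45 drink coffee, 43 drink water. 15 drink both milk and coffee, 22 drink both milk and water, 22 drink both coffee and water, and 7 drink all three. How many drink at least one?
|A∪B∪C| = 48+45+43-15-22-22+7 = 84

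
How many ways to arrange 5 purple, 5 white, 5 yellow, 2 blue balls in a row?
17! / (5! × 5! × 5! × 2!) = 102918816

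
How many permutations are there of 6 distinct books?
6! = 720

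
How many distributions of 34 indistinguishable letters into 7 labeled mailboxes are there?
C(34+7-1, 7-1) = C(40, 6) = 3838380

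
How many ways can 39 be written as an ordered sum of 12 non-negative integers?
C(39+12-1, 12-1) = C(50, 11) = 37353738800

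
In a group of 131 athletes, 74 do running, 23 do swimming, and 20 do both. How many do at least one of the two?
|A∪B| = |A| + |B| - |A∩B| = 74 + 23 - 20 = 77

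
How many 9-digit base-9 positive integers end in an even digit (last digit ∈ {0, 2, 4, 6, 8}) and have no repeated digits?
Last∈{0,2,4,6,8}. Last=0: 40320. Last nonzero: 4×7×P(7,7) = 141120. Total = 181440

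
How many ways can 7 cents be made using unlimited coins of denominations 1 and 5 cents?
Coefficient of x^7 in 1/(1-x^1) · 1/(1-x^5). Use j coins of 5 for j = 0..⌊7/5⌋ = 1, the rest in 1s: 1 + 1 = 2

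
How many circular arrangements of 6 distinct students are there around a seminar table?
Circular: fix one position, arrange the rest. (6-1)! = 120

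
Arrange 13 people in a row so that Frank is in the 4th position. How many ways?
Fix one position: (13-1)! = 479001600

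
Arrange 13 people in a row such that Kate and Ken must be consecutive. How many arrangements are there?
Treat the 2 as one block: (13-2+1)! × 2! = 479001600 × 2 = 958003200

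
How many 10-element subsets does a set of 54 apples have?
C(54,10) = 54!/(10!×44!) = 23930713170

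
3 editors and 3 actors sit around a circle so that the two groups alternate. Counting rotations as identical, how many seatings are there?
Fix one of the editors: (3-1)! ways for the remaining editors, × 3! ways for the actors = 2 × 6 = 12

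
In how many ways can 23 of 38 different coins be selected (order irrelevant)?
C(38,23) = 38!/(23!×15!) = 15471286560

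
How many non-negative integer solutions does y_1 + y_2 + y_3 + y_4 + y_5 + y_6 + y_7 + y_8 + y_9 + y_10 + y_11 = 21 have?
C(21+11-1, 11-1) = C(31, 10) = 44352165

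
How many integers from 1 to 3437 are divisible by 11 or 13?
⌊3437/11⌋ + ⌊3437/13⌋ - ⌊3437/143⌋ = 312 + 264 - 24 = 552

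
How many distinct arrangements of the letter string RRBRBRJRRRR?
11! / (1! × 8! × 2!) = 495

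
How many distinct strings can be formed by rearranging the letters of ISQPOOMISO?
10! / (2! × 1! × 1! × 1! × 3! × 2!) = 151200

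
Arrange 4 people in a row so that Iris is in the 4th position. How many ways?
Fix one position: (4-1)! = 6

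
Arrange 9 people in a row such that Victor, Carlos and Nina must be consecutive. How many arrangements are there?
Treat the 3 as one block: (9-3+1)! × 3! = 5040 × 6 = 30240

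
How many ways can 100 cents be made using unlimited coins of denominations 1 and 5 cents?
Coefficient of x^100 in 1/(1-x^1) · 1/(1-x^5). Use j coins of 5 for j = 0..⌊100/5⌋ = 20, the rest in 1s: 20 + 1 = 21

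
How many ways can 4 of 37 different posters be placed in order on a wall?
P(37,4) = 37!/(37-4)! = 1585080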